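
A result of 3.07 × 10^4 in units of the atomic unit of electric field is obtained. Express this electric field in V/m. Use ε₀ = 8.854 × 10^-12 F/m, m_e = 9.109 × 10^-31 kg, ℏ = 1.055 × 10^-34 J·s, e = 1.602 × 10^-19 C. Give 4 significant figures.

One atomic unit of electric field: E_au = E_h/(e a₀) = m_e²e⁵/((4πε₀)³ℏ⁴) = 5.131 × 10^11 V/m.
3.07 × 10^4 × 5.131 × 10^11 V/m = 1.575 × 10^16 V/m

1.575 × 10^16 V/m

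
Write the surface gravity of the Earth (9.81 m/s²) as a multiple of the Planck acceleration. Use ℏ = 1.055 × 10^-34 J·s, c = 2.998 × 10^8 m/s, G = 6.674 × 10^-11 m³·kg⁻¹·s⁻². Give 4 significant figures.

Planck acceleration: a_P = √(c⁷/(ℏG)) = 5.560 × 10^51 m/s².
9.81 / 5.560 × 10^51 = 1.764 × 10^-51

1.764 × 10^-51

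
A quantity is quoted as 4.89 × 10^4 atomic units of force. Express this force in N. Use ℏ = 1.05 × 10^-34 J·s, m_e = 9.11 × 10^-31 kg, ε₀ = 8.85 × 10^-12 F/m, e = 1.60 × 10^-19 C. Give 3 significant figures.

4.07 × 10^-3 N

One atomic unit of force: F_au = E_h/a₀ = m_e²e⁶/((4πε₀)³ℏ⁴) = 8.33 × 10^-8 N.
4.89 × 10^4 × 8.33 × 10^-8 N = 4.07 × 10^-3 N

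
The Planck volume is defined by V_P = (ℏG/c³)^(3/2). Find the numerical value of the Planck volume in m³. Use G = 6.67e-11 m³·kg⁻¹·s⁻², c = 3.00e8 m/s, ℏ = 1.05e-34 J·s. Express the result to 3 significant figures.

V_P = (ℏG/c³)^(3/2)
  = √(1.75e-209)
  = 4.18e-105 m³

4.18e-105 m³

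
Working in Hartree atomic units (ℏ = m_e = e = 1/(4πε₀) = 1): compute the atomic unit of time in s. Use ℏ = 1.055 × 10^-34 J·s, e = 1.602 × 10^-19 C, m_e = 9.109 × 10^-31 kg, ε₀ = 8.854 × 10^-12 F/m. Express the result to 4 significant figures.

2.423 × 10^-17 s

The unique combination of the constants set to 1 with dimensions of time is τ_au = (4πε₀)²ℏ³/(m_e e⁴).
E_h = 4.354 × 10^-18 J
ℏ/E_h = 2.423 × 10^-17 s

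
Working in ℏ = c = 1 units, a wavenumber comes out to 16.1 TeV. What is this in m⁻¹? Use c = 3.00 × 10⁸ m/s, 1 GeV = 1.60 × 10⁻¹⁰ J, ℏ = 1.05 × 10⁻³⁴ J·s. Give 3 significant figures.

Inverse length is [E]/(ℏc).
1 GeV → 1/(ℏc) × (1 GeV in J) = 5.08 × 10¹⁵ m⁻¹.
Convert the energy scale: 16.1 TeV = 1.61 × 10⁴ GeV.
Result: 1.61 × 10⁴ × 5.08 × 10¹⁵ = 8.18 × 10¹⁹ m⁻¹.

8.18 × 10¹⁹ m⁻¹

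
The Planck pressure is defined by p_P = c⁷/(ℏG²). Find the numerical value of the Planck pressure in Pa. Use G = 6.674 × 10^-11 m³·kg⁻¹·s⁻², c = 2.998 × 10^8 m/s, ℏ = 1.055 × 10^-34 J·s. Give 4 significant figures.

p_P = c⁷/(ℏG²)
  = 2.177 × 10^59 / 4.699 × 10^-55
  = 4.632 × 10^113 Pa

4.632 × 10^113 Pa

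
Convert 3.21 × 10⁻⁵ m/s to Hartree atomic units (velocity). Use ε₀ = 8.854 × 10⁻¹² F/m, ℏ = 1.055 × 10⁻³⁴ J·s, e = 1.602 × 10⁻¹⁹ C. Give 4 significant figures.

1.468 × 10⁻¹¹

atomic unit of velocity: v_au = e²/(4πε₀ℏ) = 2.186 × 10⁶ m/s.
3.21 × 10⁻⁵ / 2.186 × 10⁶ = 1.468 × 10⁻¹¹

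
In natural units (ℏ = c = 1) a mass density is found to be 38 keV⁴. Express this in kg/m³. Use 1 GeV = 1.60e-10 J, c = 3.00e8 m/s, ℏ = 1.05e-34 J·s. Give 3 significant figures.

8.85e-3 kg/m³

Mass density is [E]/(c²[L]³) = [E]⁴/(ℏ³c⁵).
1 GeV⁴ → 1/(ℏ³c⁵) × (1 GeV in J)⁴ = 2.33e20 kg/m³.
Convert the energy scale: 38 keV⁴ = 3.80e-23 GeV⁴.
Result: 3.80e-23 × 2.33e20 = 8.85e-3 kg/m³.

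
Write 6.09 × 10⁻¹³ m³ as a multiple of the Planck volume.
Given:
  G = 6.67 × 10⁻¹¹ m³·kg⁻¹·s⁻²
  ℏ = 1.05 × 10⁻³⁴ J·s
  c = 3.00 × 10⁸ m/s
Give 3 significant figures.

1.46 × 10⁹²

Planck volume: V_P = (ℏG/c³)^(3/2) = 4.18 × 10⁻¹⁰⁵ m³.
6.09 × 10⁻¹³ / 4.18 × 10⁻¹⁰⁵ = 1.46 × 10⁹²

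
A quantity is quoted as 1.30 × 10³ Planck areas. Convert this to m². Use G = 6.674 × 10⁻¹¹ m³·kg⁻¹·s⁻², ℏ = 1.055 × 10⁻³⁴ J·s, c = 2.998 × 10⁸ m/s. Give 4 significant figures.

3.397 × 10⁻⁶⁷ m²

One Planck area: A_P = ℏG/c³ = 2.613 × 10⁻⁷⁰ m².
1.30 × 10³ × 2.613 × 10⁻⁷⁰ m² = 3.397 × 10⁻⁶⁷ m²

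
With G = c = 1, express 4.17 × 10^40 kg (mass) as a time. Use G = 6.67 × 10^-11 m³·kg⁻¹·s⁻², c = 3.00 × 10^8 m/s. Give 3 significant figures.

Mass → time via G/c³.
4.17 × 10^40 kg × (G/c³) = 1.03 × 10^5 s

1.03 × 10^5 s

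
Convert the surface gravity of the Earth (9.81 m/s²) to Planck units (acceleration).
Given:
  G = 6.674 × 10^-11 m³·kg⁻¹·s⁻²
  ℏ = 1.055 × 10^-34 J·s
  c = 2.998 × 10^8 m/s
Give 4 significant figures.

1.764 × 10^-51

Planck acceleration: a_P = √(c⁷/(ℏG)) = 5.560 × 10^51 m/s².
9.81 / 5.560 × 10^51 = 1.764 × 10^-51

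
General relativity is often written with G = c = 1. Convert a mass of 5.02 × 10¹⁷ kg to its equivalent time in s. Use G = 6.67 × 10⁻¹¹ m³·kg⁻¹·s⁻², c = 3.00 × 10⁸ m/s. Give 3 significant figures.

1.24 × 10⁻¹⁸ s

Mass → time via G/c³.
5.02 × 10¹⁷ kg × (G/c³) = 1.24 × 10⁻¹⁸ s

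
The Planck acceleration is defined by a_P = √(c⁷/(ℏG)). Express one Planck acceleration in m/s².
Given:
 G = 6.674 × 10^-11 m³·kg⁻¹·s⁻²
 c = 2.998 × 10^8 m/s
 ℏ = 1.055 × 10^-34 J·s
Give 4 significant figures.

a_P = √(c⁷/(ℏG))
  = √(3.092 × 10^103)
  = 5.560 × 10^51 m/s²

5.560 × 10^51 m/s²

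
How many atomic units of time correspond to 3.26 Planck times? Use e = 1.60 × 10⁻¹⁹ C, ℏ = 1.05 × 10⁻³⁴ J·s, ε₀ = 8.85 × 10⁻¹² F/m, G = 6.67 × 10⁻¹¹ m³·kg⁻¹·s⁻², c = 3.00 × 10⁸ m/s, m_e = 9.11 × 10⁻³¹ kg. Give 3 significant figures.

Planck time: t_P = √(ℏG/c⁵) = 5.37 × 10⁻⁴⁴ s
atomic unit of time: τ_au = (4πε₀)²ℏ³/(m_e e⁴) = 2.40 × 10⁻¹⁷ s
3.26 × 5.37 × 10⁻⁴⁴ / 2.40 × 10⁻¹⁷ = 7.30 × 10⁻²⁷

7.30 × 10⁻²⁷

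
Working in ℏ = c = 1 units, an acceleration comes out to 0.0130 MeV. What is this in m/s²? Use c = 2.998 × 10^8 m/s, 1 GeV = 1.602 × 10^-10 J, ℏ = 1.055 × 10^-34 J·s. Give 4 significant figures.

5.918 × 10^27 m/s²

Acceleration is [L]/[T]² = c·[E]/ℏ.
1 GeV → c/ℏ × (1 GeV in J) = 4.552 × 10^32 m/s².
Convert the energy scale: 0.0130 MeV = 1.30 × 10^-5 GeV.
Result: 1.30 × 10^-5 × 4.552 × 10^32 = 5.918 × 10^27 m/s².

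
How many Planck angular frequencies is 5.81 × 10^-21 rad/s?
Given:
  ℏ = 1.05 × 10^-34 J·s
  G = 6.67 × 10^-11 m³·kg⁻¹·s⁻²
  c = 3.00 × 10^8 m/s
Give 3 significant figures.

3.12 × 10^-64

Planck angular frequency: ω_P = √(c⁵/(ℏG)) = 1.86 × 10^43 rad/s.
5.81 × 10^-21 / 1.86 × 10^43 = 3.12 × 10^-64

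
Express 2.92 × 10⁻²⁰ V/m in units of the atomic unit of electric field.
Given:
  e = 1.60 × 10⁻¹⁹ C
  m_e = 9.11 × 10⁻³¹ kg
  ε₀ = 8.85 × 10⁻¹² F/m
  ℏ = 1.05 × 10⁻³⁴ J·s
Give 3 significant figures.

5.61 × 10⁻³²

atomic unit of electric field: E_au = E_h/(e a₀) = m_e²e⁵/((4πε₀)³ℏ⁴) = 5.20 × 10¹¹ V/m.
2.92 × 10⁻²⁰ / 5.20 × 10¹¹ = 5.61 × 10⁻³²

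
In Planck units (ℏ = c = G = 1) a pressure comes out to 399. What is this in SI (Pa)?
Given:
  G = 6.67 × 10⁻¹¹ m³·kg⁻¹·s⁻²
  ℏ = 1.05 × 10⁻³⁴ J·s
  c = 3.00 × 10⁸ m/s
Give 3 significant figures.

One Planck pressure: p_P = c⁷/(ℏG²) = 4.68 × 10¹¹³ Pa.
399 × 4.68 × 10¹¹³ Pa = 1.87 × 10¹¹⁶ Pa

1.87 × 10¹¹⁶ Pa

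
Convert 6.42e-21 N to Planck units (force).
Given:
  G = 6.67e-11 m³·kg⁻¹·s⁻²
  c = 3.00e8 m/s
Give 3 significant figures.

Planck force: F_P = c⁴/G = 1.21e44 N.
6.42e-21 / 1.21e44 = 5.29e-65

5.29e-65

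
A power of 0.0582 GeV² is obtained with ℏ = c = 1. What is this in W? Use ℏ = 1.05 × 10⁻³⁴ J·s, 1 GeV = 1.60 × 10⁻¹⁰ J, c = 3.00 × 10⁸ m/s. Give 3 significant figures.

Power is [E]/[T] = [E]²/ℏ.
1 GeV² → 1/ℏ × (1 GeV in J)² = 2.44 × 10¹⁴ W.
Result: 0.0582 × 2.44 × 10¹⁴ = 1.42 × 10¹³ W.

1.42 × 10¹³ W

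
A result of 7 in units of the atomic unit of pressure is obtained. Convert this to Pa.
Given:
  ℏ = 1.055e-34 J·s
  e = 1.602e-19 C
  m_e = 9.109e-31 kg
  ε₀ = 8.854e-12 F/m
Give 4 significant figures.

2.050e14 Pa

One atomic unit of pressure: P_au = E_h/a₀³ = m_e⁴e¹⁰/((4πε₀)⁵ℏ⁸) = 2.929e13 Pa.
7 × 2.929e13 Pa = 2.050e14 Pa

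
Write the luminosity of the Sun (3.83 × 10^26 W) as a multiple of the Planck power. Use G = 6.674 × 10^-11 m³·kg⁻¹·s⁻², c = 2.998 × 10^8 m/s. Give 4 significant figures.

1.055 × 10^-26

Planck power: P_P = c⁵/G = 3.629 × 10^52 W.
3.83 × 10^26 / 3.629 × 10^52 = 1.055 × 10^-26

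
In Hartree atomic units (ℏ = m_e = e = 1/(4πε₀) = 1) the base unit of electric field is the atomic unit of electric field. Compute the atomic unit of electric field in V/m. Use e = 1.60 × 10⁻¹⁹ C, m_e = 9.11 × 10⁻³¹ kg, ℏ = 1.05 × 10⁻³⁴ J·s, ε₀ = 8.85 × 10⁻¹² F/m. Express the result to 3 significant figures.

5.20 × 10¹¹ V/m

E_au = E_h/(e a₀) = m_e²e⁵/((4πε₀)³ℏ⁴)
E_h = 4.38 × 10⁻¹⁸ J
a₀ = 5.26 × 10⁻¹¹ m
E_h/(e·a₀) = 5.20 × 10¹¹ V/m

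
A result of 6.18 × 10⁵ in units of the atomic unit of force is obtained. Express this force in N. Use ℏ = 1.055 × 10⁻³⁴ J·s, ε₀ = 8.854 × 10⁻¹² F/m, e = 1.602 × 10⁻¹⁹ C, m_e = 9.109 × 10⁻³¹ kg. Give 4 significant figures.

One atomic unit of force: F_au = E_h/a₀ = m_e²e⁶/((4πε₀)³ℏ⁴) = 8.220 × 10⁻⁸ N.
6.18 × 10⁵ × 8.220 × 10⁻⁸ N = 0.05080 N

0.05080 N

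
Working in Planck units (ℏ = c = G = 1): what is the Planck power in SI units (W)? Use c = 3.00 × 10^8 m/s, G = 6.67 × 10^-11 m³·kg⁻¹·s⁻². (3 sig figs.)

3.64 × 10^52 W

The unique combination of the constants set to 1 with dimensions of power is P_P = c⁵/G.
  = 2.43 × 10^42 / 6.67 × 10^-11
  = 3.64 × 10^52 W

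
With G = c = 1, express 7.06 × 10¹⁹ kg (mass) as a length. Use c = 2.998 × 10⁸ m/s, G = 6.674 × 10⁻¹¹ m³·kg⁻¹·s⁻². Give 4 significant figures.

5.242 × 10⁻⁸ m

In G = c = 1 units mass has dimensions of length; the conversion factor is G/c².
7.06 × 10¹⁹ kg × (G/c²) = 5.242 × 10⁻⁸ m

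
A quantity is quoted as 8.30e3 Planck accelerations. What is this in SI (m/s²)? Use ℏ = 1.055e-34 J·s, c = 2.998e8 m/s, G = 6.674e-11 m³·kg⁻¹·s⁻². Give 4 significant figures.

4.615e55 m/s²

One Planck acceleration: a_P = √(c⁷/(ℏG)) = 5.560e51 m/s².
8.30e3 × 5.560e51 m/s² = 4.615e55 m/s²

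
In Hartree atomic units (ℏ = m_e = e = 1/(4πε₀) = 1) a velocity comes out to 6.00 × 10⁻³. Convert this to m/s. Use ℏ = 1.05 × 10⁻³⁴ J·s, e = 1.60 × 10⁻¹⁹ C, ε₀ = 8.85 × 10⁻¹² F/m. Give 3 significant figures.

One atomic unit of velocity: v_au = e²/(4πε₀ℏ) = 2.19 × 10⁶ m/s.
6.00 × 10⁻³ × 2.19 × 10⁶ m/s = 1.32 × 10⁴ m/s

1.32 × 10⁴ m/s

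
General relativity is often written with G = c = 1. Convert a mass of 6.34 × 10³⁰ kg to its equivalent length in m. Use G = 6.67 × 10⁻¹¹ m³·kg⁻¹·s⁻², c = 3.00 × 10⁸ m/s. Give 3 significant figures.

In G = c = 1 units mass has dimensions of length; the conversion factor is G/c².
6.34 × 10³⁰ kg × (G/c²) = 4.70 × 10³ m

4.70 × 10³ m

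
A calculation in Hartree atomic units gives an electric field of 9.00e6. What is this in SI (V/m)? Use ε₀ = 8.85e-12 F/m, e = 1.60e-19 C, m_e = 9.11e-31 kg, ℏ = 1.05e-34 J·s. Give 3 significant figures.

4.68e18 V/m

One atomic unit of electric field: E_au = E_h/(e a₀) = m_e²e⁵/((4πε₀)³ℏ⁴) = 5.20e11 V/m.
9.00e6 × 5.20e11 V/m = 4.68e18 V/m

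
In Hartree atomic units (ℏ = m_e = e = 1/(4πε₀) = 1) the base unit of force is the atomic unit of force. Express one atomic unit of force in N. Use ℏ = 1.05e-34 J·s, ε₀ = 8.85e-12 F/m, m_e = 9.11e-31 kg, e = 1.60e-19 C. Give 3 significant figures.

F_au = E_h/a₀ = m_e²e⁶/((4πε₀)³ℏ⁴)
E_h = 4.38e-18 J
a₀ = 5.26e-11 m
E_h/a₀ = 8.33e-8 N

8.33e-8 N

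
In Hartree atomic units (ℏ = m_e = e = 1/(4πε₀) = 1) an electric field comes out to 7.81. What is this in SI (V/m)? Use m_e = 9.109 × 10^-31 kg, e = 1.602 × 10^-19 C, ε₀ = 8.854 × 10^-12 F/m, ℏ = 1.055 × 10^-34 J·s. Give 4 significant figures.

One atomic unit of electric field: E_au = E_h/(e a₀) = m_e²e⁵/((4πε₀)³ℏ⁴) = 5.131 × 10^11 V/m.
7.81 × 5.131 × 10^11 V/m = 4.007 × 10^12 V/m

4.007 × 10^12 V/m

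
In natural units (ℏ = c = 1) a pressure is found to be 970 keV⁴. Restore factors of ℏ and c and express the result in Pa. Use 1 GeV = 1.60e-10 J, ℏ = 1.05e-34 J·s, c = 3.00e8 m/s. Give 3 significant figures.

2.03e16 Pa

Pressure is [E]/[L]³ = [E]⁴/(ℏc)³.
1 GeV⁴ → 1/(ℏc)³ × (1 GeV in J)⁴ = 2.10e37 Pa.
Convert the energy scale: 970 keV⁴ = 9.70e-22 GeV⁴.
Result: 9.70e-22 × 2.10e37 = 2.03e16 Pa.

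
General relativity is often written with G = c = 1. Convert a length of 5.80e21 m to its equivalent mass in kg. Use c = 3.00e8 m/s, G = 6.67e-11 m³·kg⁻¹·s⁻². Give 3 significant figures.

7.83e48 kg

Length → mass via c²/G.
5.80e21 m × (c²/G) = 7.83e48 kg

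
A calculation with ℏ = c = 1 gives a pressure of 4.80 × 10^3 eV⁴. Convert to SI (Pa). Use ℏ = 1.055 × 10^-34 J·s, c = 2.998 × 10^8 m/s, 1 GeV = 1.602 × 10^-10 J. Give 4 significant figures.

Pressure is [E]/[L]³ = [E]⁴/(ℏc)³.
1 GeV⁴ → 1/(ℏc)³ × (1 GeV in J)⁴ = 2.082 × 10^37 Pa.
Convert the energy scale: 4.80 × 10^3 eV⁴ = 4.80 × 10^-33 GeV⁴.
Result: 4.80 × 10^-33 × 2.082 × 10^37 = 9.992 × 10^4 Pa.

9.992 × 10^4 Pa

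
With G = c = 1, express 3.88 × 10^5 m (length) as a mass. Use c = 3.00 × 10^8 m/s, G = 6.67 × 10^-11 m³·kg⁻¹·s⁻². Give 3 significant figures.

5.24 × 10^32 kg

Length → mass via c²/G.
3.88 × 10^5 m × (c²/G) = 5.24 × 10^32 kg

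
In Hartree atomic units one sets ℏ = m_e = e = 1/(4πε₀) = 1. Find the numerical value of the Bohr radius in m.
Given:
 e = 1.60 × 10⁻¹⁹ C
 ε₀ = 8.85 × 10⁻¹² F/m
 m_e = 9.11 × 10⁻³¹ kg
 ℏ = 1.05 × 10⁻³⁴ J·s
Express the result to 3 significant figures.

a₀ = 4πε₀ℏ²/(m_e e²)
  = 1.23 × 10⁻⁷⁸ / 2.33 × 10⁻⁶⁸
  = 5.26 × 10⁻¹¹ m

5.26 × 10⁻¹¹ m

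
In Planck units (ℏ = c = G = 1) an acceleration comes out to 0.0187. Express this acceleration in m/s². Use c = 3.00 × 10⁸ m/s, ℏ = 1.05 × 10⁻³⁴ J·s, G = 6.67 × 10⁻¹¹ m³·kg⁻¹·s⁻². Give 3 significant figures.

1.04 × 10⁵⁰ m/s²

One Planck acceleration: a_P = √(c⁷/(ℏG)) = 5.59 × 10⁵¹ m/s².
0.0187 × 5.59 × 10⁵¹ m/s² = 1.04 × 10⁵⁰ m/s²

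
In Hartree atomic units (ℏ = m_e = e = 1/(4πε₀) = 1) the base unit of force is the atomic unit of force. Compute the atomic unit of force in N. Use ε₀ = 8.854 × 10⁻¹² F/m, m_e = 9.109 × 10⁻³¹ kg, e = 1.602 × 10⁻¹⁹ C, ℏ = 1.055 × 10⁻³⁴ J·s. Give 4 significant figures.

8.220 × 10⁻⁸ N

F_au = E_h/a₀ = m_e²e⁶/((4πε₀)³ℏ⁴)
E_h = 4.354 × 10⁻¹⁸ J
a₀ = 5.297 × 10⁻¹¹ m
E_h/a₀ = 8.220 × 10⁻⁸ N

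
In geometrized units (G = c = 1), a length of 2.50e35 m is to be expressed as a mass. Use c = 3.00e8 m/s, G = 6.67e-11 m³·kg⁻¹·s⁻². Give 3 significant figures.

3.37e62 kg

Length → mass via c²/G.
2.50e35 m × (c²/G) = 3.37e62 kg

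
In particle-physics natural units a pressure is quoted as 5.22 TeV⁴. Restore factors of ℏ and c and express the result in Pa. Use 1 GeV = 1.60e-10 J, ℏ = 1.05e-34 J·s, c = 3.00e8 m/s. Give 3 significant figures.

1.09e50 Pa

Pressure is [E]/[L]³ = [E]⁴/(ℏc)³.
1 GeV⁴ → 1/(ℏc)³ × (1 GeV in J)⁴ = 2.10e37 Pa.
Convert the energy scale: 5.22 TeV⁴ = 5.22e12 GeV⁴.
Result: 5.22e12 × 2.10e37 = 1.09e50 Pa.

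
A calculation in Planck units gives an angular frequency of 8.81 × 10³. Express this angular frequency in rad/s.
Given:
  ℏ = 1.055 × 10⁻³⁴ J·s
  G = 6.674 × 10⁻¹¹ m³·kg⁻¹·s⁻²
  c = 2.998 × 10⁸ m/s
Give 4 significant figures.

1.634 × 10⁴⁷ rad/s

One Planck angular frequency: ω_P = √(c⁵/(ℏG)) = 1.855 × 10⁴³ rad/s.
8.81 × 10³ × 1.855 × 10⁴³ rad/s = 1.634 × 10⁴⁷ rad/s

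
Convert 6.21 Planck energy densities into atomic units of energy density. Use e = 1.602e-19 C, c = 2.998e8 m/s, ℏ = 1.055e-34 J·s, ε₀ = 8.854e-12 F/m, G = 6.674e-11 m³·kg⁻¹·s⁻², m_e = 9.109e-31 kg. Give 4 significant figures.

9.821e100

Planck energy density: u_P = c⁷/(ℏG²) = 4.632e113 J/m³
atomic unit of energy density: u_au = E_h/a₀³ = m_e⁴e¹⁰/((4πε₀)⁵ℏ⁸) = 2.929e13 J/m³
6.21 × 4.632e113 / 2.929e13 = 9.821e100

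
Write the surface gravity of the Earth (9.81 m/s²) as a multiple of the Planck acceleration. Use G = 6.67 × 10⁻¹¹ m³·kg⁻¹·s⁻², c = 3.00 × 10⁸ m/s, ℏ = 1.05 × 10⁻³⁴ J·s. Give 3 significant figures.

1.76 × 10⁻⁵¹

Planck acceleration: a_P = √(c⁷/(ℏG)) = 5.59 × 10⁵¹ m/s².
9.81 / 5.59 × 10⁵¹ = 1.76 × 10⁻⁵¹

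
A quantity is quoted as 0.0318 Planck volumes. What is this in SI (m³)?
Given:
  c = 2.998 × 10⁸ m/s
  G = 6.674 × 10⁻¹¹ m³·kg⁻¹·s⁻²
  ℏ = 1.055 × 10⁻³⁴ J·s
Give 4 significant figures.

1.343 × 10⁻¹⁰⁶ m³

One Planck volume: V_P = (ℏG/c³)^(3/2) = 4.224 × 10⁻¹⁰⁵ m³.
0.0318 × 4.224 × 10⁻¹⁰⁵ m³ = 1.343 × 10⁻¹⁰⁶ m³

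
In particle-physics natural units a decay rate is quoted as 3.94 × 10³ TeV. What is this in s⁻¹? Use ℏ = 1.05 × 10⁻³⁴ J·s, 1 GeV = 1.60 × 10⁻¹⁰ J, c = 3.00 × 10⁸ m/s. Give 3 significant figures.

6.00 × 10³⁰ s⁻¹

A rate is [E]/ℏ; divide by ℏ.
1 GeV → 1/ℏ × (1 GeV in J) = 1.52 × 10²⁴ s⁻¹.
Convert the energy scale: 3.94 × 10³ TeV = 3.94 × 10⁶ GeV.
Result: 3.94 × 10⁶ × 1.52 × 10²⁴ = 6.00 × 10³⁰ s⁻¹.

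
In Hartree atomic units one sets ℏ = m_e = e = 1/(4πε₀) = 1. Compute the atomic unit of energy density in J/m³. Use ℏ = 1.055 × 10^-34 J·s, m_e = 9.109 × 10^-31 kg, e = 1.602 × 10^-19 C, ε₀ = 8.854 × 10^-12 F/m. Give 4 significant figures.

2.929 × 10^13 J/m³

u_au = E_h/a₀³ = m_e⁴e¹⁰/((4πε₀)⁵ℏ⁸)
E_h = 4.354 × 10^-18 J
a₀ = 5.297 × 10^-11 m
E_h/a₀³ = 2.929 × 10^13 J/m³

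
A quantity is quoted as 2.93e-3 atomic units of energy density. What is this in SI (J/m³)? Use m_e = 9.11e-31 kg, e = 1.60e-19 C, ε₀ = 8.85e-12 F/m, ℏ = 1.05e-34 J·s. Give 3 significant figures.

One atomic unit of energy density: u_au = E_h/a₀³ = m_e⁴e¹⁰/((4πε₀)⁵ℏ⁸) = 3.01e13 J/m³.
2.93e-3 × 3.01e13 J/m³ = 8.83e10 J/m³

8.83e10 J/m³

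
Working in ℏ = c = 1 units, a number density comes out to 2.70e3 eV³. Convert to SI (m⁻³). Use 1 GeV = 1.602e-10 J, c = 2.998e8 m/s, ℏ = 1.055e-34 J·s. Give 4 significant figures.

Number density is [L]⁻³ = [E]³/(ℏc)³.
1 GeV³ → 1/(ℏc)³ × (1 GeV in J)³ = 1.299e47 m⁻³.
Convert the energy scale: 2.70e3 eV³ = 2.70e-24 GeV³.
Result: 2.70e-24 × 1.299e47 = 3.508e23 m⁻³.

3.508e23 m⁻³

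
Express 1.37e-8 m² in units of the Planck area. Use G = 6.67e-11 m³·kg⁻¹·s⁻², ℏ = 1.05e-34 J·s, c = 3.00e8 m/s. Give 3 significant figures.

5.28e61

Planck area: A_P = ℏG/c³ = 2.59e-70 m².
1.37e-8 / 2.59e-70 = 5.28e61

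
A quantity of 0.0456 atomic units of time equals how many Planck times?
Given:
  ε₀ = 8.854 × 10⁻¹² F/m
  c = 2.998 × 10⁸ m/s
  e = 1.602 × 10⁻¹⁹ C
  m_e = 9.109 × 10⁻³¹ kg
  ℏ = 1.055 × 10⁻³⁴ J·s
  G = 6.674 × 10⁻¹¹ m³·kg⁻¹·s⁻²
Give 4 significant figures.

atomic unit of time: τ_au = (4πε₀)²ℏ³/(m_e e⁴) = 2.423 × 10⁻¹⁷ s
Planck time: t_P = √(ℏG/c⁵) = 5.392 × 10⁻⁴⁴ s
0.0456 × 2.423 × 10⁻¹⁷ / 5.392 × 10⁻⁴⁴ = 2.049 × 10²⁵

2.049 × 10²⁵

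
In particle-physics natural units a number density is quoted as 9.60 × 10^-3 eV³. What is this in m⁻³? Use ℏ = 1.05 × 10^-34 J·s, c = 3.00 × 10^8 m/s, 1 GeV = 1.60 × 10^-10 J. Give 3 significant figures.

Number density is [L]⁻³ = [E]³/(ℏc)³.
1 GeV³ → 1/(ℏc)³ × (1 GeV in J)³ = 1.31 × 10^47 m⁻³.
Convert the energy scale: 9.60 × 10^-3 eV³ = 9.60 × 10^-30 GeV³.
Result: 9.60 × 10^-30 × 1.31 × 10^47 = 1.26 × 10^18 m⁻³.

1.26 × 10^18 m⁻³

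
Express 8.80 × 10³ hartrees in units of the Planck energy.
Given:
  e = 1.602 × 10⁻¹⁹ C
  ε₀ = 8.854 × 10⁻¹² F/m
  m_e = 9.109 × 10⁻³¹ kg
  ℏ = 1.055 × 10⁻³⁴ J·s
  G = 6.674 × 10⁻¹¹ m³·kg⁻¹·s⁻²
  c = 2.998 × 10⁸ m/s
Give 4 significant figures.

hartree: E_h = m_e e⁴/(4πε₀ℏ)² = 4.354 × 10⁻¹⁸ J
Planck energy: E_P = √(ℏc⁵/G) = 1.957 × 10⁹ J
8.80 × 10³ × 4.354 × 10⁻¹⁸ / 1.957 × 10⁹ = 1.958 × 10⁻²³

1.958 × 10⁻²³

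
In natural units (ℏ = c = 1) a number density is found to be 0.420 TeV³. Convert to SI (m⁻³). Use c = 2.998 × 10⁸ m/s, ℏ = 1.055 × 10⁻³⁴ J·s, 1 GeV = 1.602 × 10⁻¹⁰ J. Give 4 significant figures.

5.457 × 10⁵⁵ m⁻³

Number density is [L]⁻³ = [E]³/(ℏc)³.
1 GeV³ → 1/(ℏc)³ × (1 GeV in J)³ = 1.299 × 10⁴⁷ m⁻³.
Convert the energy scale: 0.420 TeV³ = 4.20 × 10⁸ GeV³.
Result: 4.20 × 10⁸ × 1.299 × 10⁴⁷ = 5.457 × 10⁵⁵ m⁻³.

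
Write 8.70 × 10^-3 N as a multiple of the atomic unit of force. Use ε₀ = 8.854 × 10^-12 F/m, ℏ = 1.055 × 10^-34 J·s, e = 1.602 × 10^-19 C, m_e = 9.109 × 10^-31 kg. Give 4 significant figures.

atomic unit of force: F_au = E_h/a₀ = m_e²e⁶/((4πε₀)³ℏ⁴) = 8.220 × 10^-8 N.
8.70 × 10^-3 / 8.220 × 10^-8 = 1.058 × 10^5

1.058 × 10^5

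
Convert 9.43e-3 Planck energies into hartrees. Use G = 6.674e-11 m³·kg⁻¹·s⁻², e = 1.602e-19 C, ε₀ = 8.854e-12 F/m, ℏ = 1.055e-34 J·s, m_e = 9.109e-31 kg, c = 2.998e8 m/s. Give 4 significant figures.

Planck energy: E_P = √(ℏc⁵/G) = 1.957e9 J
hartree: E_h = m_e e⁴/(4πε₀ℏ)² = 4.354e-18 J
9.43e-3 × 1.957e9 / 4.354e-18 = 4.237e24

4.237e24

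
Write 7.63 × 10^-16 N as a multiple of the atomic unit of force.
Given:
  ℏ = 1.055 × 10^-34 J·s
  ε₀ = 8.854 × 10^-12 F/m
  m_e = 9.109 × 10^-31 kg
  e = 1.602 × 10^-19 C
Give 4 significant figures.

atomic unit of force: F_au = E_h/a₀ = m_e²e⁶/((4πε₀)³ℏ⁴) = 8.220 × 10^-8 N.
7.63 × 10^-16 / 8.220 × 10^-8 = 9.283 × 10^-9

9.283 × 10^-9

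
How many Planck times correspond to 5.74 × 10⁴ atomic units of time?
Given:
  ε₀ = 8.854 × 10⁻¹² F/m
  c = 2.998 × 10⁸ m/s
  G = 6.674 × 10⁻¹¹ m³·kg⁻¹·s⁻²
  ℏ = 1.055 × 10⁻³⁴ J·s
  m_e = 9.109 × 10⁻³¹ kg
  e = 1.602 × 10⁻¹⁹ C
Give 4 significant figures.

atomic unit of time: τ_au = (4πε₀)²ℏ³/(m_e e⁴) = 2.423 × 10⁻¹⁷ s
Planck time: t_P = √(ℏG/c⁵) = 5.392 × 10⁻⁴⁴ s
5.74 × 10⁴ × 2.423 × 10⁻¹⁷ / 5.392 × 10⁻⁴⁴ = 2.579 × 10³¹

2.579 × 10³¹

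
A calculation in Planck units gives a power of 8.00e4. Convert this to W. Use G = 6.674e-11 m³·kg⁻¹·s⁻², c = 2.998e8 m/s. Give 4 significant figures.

One Planck power: P_P = c⁵/G = 3.629e52 W.
8.00e4 × 3.629e52 W = 2.903e57 W

2.903e57 W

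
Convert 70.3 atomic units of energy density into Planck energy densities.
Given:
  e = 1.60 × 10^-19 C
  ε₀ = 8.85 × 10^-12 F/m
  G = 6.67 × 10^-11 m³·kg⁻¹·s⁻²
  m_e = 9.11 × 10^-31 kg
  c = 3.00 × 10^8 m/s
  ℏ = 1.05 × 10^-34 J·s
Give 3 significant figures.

4.52 × 10^-99

atomic unit of energy density: u_au = E_h/a₀³ = m_e⁴e¹⁰/((4πε₀)⁵ℏ⁸) = 3.01 × 10^13 J/m³
Planck energy density: u_P = c⁷/(ℏG²) = 4.68 × 10^113 J/m³
70.3 × 3.01 × 10^13 / 4.68 × 10^113 = 4.52 × 10^-99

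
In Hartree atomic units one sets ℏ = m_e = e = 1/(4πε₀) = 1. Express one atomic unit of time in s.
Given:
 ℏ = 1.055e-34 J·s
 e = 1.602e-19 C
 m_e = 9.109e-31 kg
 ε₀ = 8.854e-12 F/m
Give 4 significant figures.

τ_au = (4πε₀)²ℏ³/(m_e e⁴)
E_h = 4.354e-18 J
ℏ/E_h = 2.423e-17 s

2.423e-17 s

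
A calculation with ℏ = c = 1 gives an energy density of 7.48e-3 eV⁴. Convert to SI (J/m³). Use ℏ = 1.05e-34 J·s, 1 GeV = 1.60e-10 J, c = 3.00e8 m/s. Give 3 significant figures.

0.157 J/m³

[E]/[L]³ = [E]⁴/(ℏc)³; restore (ℏc)⁻³.
1 GeV⁴ → 1/(ℏc)³ × (1 GeV in J)⁴ = 2.10e37 J/m³.
Convert the energy scale: 7.48e-3 eV⁴ = 7.48e-39 GeV⁴.
Result: 7.48e-39 × 2.10e37 = 0.157 J/m³.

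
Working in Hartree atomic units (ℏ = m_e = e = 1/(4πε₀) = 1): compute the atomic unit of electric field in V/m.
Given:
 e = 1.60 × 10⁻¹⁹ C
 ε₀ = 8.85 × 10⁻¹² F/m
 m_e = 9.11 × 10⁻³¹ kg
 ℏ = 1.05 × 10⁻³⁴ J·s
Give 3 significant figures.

The unique combination of the constants set to 1 with dimensions of electric field is E_au = E_h/(e a₀) = m_e²e⁵/((4πε₀)³ℏ⁴).
E_h = 4.38 × 10⁻¹⁸ J
a₀ = 5.26 × 10⁻¹¹ m
E_h/(e·a₀) = 5.20 × 10¹¹ V/m

5.20 × 10¹¹ V/m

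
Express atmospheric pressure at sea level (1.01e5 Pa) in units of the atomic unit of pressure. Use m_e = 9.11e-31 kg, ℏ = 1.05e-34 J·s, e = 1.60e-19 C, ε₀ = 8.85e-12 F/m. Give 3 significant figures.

atomic unit of pressure: P_au = E_h/a₀³ = m_e⁴e¹⁰/((4πε₀)⁵ℏ⁸) = 3.01e13 Pa.
1.01e5 / 3.01e13 = 3.35e-9

3.35e-9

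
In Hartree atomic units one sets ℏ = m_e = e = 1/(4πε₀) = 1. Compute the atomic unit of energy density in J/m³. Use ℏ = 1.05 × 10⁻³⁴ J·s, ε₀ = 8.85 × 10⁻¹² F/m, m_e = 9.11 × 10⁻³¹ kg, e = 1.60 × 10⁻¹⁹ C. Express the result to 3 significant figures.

u_au = E_h/a₀³ = m_e⁴e¹⁰/((4πε₀)⁵ℏ⁸)
E_h = 4.38 × 10⁻¹⁸ J
a₀ = 5.26 × 10⁻¹¹ m
E_h/a₀³ = 3.01 × 10¹³ J/m³

3.01 × 10¹³ J/m³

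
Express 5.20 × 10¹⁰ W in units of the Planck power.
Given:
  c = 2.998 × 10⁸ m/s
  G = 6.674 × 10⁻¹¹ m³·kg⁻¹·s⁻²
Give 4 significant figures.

1.433 × 10⁻⁴²

Planck power: P_P = c⁵/G = 3.629 × 10⁵² W.
5.20 × 10¹⁰ / 3.629 × 10⁵² = 1.433 × 10⁻⁴²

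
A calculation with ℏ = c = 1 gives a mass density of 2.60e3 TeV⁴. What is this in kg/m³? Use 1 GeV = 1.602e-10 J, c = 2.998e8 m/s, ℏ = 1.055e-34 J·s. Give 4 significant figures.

Mass density is [E]/(c²[L]³) = [E]⁴/(ℏ³c⁵).
1 GeV⁴ → 1/(ℏ³c⁵) × (1 GeV in J)⁴ = 2.316e20 kg/m³.
Convert the energy scale: 2.60e3 TeV⁴ = 2.60e15 GeV⁴.
Result: 2.60e15 × 2.316e20 = 6.022e35 kg/m³.

6.022e35 kg/m³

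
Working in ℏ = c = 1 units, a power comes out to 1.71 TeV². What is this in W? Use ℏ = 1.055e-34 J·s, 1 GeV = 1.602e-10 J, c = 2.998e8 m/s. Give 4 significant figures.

Power is [E]/[T] = [E]²/ℏ.
1 GeV² → 1/ℏ × (1 GeV in J)² = 2.433e14 W.
Convert the energy scale: 1.71 TeV² = 1.71e6 GeV².
Result: 1.71e6 × 2.433e14 = 4.160e20 W.

4.160e20 W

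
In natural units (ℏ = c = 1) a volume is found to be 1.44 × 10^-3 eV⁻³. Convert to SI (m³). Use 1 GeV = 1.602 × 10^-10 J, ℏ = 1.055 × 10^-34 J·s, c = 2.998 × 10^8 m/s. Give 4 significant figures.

1.108 × 10^-23 m³

Volume is [L]³ = [E]⁻³·(ℏc)³.
1 GeV⁻³ → (ℏc)³ × (1 GeV in J)⁻³ = 7.696 × 10^-48 m³.
Convert the energy scale: 1.44 × 10^-3 eV⁻³ = 1.44 × 10^24 GeV⁻³.
Result: 1.44 × 10^24 × 7.696 × 10^-48 = 1.108 × 10^-23 m³.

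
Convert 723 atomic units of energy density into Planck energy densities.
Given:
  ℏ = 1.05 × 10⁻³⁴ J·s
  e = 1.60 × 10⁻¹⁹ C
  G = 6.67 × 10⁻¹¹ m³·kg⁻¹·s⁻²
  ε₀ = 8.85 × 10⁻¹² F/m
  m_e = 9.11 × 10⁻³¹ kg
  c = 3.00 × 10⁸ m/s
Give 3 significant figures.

4.65 × 10⁻⁹⁸

atomic unit of energy density: u_au = E_h/a₀³ = m_e⁴e¹⁰/((4πε₀)⁵ℏ⁸) = 3.01 × 10¹³ J/m³
Planck energy density: u_P = c⁷/(ℏG²) = 4.68 × 10¹¹³ J/m³
723 × 3.01 × 10¹³ / 4.68 × 10¹¹³ = 4.65 × 10⁻⁹⁸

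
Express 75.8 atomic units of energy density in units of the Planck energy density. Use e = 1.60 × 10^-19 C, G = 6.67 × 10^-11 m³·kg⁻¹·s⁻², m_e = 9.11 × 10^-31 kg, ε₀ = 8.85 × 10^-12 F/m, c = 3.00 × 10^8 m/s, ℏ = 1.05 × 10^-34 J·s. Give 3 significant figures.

4.88 × 10^-99

atomic unit of energy density: u_au = E_h/a₀³ = m_e⁴e¹⁰/((4πε₀)⁵ℏ⁸) = 3.01 × 10^13 J/m³
Planck energy density: u_P = c⁷/(ℏG²) = 4.68 × 10^113 J/m³
75.8 × 3.01 × 10^13 / 4.68 × 10^113 = 4.88 × 10^-99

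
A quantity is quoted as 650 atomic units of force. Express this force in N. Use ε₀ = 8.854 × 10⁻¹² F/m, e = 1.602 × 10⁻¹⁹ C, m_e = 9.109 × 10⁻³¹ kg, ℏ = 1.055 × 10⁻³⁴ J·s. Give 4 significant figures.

5.343 × 10⁻⁵ N

One atomic unit of force: F_au = E_h/a₀ = m_e²e⁶/((4πε₀)³ℏ⁴) = 8.220 × 10⁻⁸ N.
650 × 8.220 × 10⁻⁸ N = 5.343 × 10⁻⁵ N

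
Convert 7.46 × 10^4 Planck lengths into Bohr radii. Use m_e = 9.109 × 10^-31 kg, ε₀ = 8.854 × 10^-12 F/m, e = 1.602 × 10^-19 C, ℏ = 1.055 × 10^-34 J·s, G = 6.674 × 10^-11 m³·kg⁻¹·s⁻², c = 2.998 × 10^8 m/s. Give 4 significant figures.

Planck length: ℓ_P = √(ℏG/c³) = 1.616 × 10^-35 m
Bohr radius: a₀ = 4πε₀ℏ²/(m_e e²) = 5.297 × 10^-11 m
7.46 × 10^4 × 1.616 × 10^-35 / 5.297 × 10^-11 = 2.276 × 10^-20

2.276 × 10^-20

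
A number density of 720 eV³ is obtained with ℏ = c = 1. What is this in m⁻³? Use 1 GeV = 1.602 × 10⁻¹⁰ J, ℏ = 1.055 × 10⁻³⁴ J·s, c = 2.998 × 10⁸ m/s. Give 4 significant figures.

Number density is [L]⁻³ = [E]³/(ℏc)³.
1 GeV³ → 1/(ℏc)³ × (1 GeV in J)³ = 1.299 × 10⁴⁷ m⁻³.
Convert the energy scale: 720 eV³ = 7.20 × 10⁻²⁵ GeV³.
Result: 7.20 × 10⁻²⁵ × 1.299 × 10⁴⁷ = 9.356 × 10²² m⁻³.

9.356 × 10²² m⁻³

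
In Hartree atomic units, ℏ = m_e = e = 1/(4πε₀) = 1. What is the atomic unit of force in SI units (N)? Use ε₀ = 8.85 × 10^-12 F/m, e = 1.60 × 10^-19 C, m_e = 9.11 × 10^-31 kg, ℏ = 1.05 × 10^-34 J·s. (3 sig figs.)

The unique combination of the constants set to 1 with dimensions of force is F_au = E_h/a₀ = m_e²e⁶/((4πε₀)³ℏ⁴).
E_h = 4.38 × 10^-18 J
a₀ = 5.26 × 10^-11 m
E_h/a₀ = 8.33 × 10^-8 N

8.33 × 10^-8 N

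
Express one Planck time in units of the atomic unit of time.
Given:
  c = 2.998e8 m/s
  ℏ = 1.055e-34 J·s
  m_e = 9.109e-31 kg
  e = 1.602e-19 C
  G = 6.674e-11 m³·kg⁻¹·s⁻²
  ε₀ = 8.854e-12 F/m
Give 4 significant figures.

2.225e-27

Planck time: t_P = √(ℏG/c⁵) = 5.392e-44 s
atomic unit of time: τ_au = (4πε₀)²ℏ³/(m_e e⁴) = 2.423e-17 s
ratio = 5.392e-44 / 2.423e-17 = 2.225e-27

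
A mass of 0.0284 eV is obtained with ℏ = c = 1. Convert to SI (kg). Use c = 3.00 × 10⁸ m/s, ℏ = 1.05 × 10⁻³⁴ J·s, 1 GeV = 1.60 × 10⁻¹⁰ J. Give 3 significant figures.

5.05 × 10⁻³⁸ kg

Mass is [E]/c²; divide by c².
1 GeV → 1/c² × (1 GeV in J) = 1.78 × 10⁻²⁷ kg.
Convert the energy scale: 0.0284 eV = 2.84 × 10⁻¹¹ GeV.
Result: 2.84 × 10⁻¹¹ × 1.78 × 10⁻²⁷ = 5.05 × 10⁻³⁸ kg.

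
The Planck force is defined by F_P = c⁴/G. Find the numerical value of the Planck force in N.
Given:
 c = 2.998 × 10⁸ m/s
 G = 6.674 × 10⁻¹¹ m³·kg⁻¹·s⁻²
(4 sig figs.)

1.210 × 10⁴⁴ N

F_P = c⁴/G
  = 8.078 × 10³³ / 6.674 × 10⁻¹¹
  = 1.210 × 10⁴⁴ N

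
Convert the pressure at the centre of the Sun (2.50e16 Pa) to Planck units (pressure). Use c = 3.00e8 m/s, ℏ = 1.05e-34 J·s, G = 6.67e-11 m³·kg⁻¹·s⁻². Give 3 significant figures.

5.34e-98

Planck pressure: p_P = c⁷/(ℏG²) = 4.68e113 Pa.
2.50e16 / 4.68e113 = 5.34e-98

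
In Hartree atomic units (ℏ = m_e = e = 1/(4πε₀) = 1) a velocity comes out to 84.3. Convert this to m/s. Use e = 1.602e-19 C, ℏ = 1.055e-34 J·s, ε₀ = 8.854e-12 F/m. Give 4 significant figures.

One atomic unit of velocity: v_au = e²/(4πε₀ℏ) = 2.186e6 m/s.
84.3 × 2.186e6 m/s = 1.843e8 m/s

1.843e8 m/s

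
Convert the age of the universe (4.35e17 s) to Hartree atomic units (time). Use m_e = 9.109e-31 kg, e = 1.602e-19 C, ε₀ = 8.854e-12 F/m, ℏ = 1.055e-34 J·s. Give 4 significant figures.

atomic unit of time: τ_au = (4πε₀)²ℏ³/(m_e e⁴) = 2.423e-17 s.
4.35e17 / 2.423e-17 = 1.795e34

1.795e34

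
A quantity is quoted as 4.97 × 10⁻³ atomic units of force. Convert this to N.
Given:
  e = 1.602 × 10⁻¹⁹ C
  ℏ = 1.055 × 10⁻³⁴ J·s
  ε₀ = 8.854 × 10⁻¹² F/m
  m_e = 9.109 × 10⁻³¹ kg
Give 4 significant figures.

4.085 × 10⁻¹⁰ N

One atomic unit of force: F_au = E_h/a₀ = m_e²e⁶/((4πε₀)³ℏ⁴) = 8.220 × 10⁻⁸ N.
4.97 × 10⁻³ × 8.220 × 10⁻⁸ N = 4.085 × 10⁻¹⁰ N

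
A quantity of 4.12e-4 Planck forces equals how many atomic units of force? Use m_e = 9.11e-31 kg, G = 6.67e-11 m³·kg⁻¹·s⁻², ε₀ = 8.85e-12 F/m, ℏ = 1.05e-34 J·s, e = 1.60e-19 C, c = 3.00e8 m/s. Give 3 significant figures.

6.01e47

Planck force: F_P = c⁴/G = 1.21e44 N
atomic unit of force: F_au = E_h/a₀ = m_e²e⁶/((4πε₀)³ℏ⁴) = 8.33e-8 N
4.12e-4 × 1.21e44 / 8.33e-8 = 6.01e47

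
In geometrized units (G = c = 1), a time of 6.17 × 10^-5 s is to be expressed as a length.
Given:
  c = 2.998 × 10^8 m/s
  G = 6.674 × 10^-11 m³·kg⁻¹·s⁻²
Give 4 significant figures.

Time → length via c.
6.17 × 10^-5 s × (c) = 1.850 × 10^4 m

1.850 × 10^4 m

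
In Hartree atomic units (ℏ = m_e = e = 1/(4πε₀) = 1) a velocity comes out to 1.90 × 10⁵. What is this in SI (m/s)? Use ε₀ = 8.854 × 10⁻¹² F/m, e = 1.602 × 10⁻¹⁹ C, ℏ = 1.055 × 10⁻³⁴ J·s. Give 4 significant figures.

4.154 × 10¹¹ m/s

One atomic unit of velocity: v_au = e²/(4πε₀ℏ) = 2.186 × 10⁶ m/s.
1.90 × 10⁵ × 2.186 × 10⁶ m/s = 4.154 × 10¹¹ m/s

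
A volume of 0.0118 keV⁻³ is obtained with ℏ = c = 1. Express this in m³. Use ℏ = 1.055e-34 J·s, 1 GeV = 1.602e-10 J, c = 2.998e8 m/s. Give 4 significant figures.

Volume is [L]³ = [E]⁻³·(ℏc)³.
1 GeV⁻³ → (ℏc)³ × (1 GeV in J)⁻³ = 7.696e-48 m³.
Convert the energy scale: 0.0118 keV⁻³ = 1.18e16 GeV⁻³.
Result: 1.18e16 × 7.696e-48 = 9.081e-32 m³.

9.081e-32 m³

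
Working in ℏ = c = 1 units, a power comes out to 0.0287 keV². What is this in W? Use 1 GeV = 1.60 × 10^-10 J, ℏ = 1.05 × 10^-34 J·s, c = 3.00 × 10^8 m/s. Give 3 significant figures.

Power is [E]/[T] = [E]²/ℏ.
1 GeV² → 1/ℏ × (1 GeV in J)² = 2.44 × 10^14 W.
Convert the energy scale: 0.0287 keV² = 2.87 × 10^-14 GeV².
Result: 2.87 × 10^-14 × 2.44 × 10^14 = 7 W.

7 W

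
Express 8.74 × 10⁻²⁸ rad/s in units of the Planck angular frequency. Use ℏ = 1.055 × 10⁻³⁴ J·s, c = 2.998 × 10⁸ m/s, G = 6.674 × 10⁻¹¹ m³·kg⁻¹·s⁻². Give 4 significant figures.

Planck angular frequency: ω_P = √(c⁵/(ℏG)) = 1.855 × 10⁴³ rad/s.
8.74 × 10⁻²⁸ / 1.855 × 10⁴³ = 4.713 × 10⁻⁷¹

4.713 × 10⁻⁷¹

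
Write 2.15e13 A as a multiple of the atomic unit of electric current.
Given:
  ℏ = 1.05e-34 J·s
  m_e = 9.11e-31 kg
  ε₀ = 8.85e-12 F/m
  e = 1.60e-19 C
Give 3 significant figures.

atomic unit of electric current: I_au = e E_h/ℏ = m_e e⁵/((4πε₀)²ℏ³) = 6.67e-3 A.
2.15e13 / 6.67e-3 = 3.22e15

3.22e15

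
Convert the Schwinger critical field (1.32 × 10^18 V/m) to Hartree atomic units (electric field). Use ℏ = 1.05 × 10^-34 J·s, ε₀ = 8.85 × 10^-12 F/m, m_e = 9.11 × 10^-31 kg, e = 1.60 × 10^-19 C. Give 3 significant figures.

2.54 × 10^6

atomic unit of electric field: E_au = E_h/(e a₀) = m_e²e⁵/((4πε₀)³ℏ⁴) = 5.20 × 10^11 V/m.
1.32 × 10^18 / 5.20 × 10^11 = 2.54 × 10^6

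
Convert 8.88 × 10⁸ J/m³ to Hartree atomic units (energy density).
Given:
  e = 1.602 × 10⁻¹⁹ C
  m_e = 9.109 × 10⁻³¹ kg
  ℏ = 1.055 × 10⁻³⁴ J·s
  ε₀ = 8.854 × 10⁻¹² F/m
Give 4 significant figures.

3.032 × 10⁻⁵

atomic unit of energy density: u_au = E_h/a₀³ = m_e⁴e¹⁰/((4πε₀)⁵ℏ⁸) = 2.929 × 10¹³ J/m³.
8.88 × 10⁸ / 2.929 × 10¹³ = 3.032 × 10⁻⁵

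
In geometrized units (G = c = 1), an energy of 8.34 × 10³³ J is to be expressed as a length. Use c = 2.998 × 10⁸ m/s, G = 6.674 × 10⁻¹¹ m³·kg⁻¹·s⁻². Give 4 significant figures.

Energy → length via G/c⁴.
8.34 × 10³³ J × (G/c⁴) = 6.890 × 10⁻¹¹ m

6.890 × 10⁻¹¹ m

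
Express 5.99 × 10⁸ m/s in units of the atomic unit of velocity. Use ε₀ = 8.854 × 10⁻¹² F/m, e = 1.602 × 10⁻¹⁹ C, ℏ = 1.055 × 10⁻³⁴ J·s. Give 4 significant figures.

atomic unit of velocity: v_au = e²/(4πε₀ℏ) = 2.186 × 10⁶ m/s.
5.99 × 10⁸ / 2.186 × 10⁶ = 274

274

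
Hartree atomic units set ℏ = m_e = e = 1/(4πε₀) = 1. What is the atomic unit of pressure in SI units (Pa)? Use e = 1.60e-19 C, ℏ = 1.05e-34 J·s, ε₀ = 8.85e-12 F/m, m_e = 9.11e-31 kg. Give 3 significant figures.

3.01e13 Pa

The unique combination of the constants set to 1 with dimensions of pressure is P_au = E_h/a₀³ = m_e⁴e¹⁰/((4πε₀)⁵ℏ⁸).
E_h = 4.38e-18 J
a₀ = 5.26e-11 m
E_h/a₀³ = 3.01e13 Pa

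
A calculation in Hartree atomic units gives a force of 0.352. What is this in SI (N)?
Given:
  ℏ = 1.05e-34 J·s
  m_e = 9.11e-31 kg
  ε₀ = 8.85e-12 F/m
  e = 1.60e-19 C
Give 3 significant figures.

2.93e-8 N

One atomic unit of force: F_au = E_h/a₀ = m_e²e⁶/((4πε₀)³ℏ⁴) = 8.33e-8 N.
0.352 × 8.33e-8 N = 2.93e-8 N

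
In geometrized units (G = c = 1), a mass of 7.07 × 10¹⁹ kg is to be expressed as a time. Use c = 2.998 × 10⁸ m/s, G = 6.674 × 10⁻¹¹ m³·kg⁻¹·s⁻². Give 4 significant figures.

Mass → time via G/c³.
7.07 × 10¹⁹ kg × (G/c³) = 1.751 × 10⁻¹⁶ s

1.751 × 10⁻¹⁶ s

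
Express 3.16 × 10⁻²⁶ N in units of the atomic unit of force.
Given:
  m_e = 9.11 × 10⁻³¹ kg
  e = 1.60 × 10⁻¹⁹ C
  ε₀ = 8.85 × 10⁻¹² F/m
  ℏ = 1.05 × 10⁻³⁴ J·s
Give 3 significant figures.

atomic unit of force: F_au = E_h/a₀ = m_e²e⁶/((4πε₀)³ℏ⁴) = 8.33 × 10⁻⁸ N.
3.16 × 10⁻²⁶ / 8.33 × 10⁻⁸ = 3.79 × 10⁻¹⁹

3.79 × 10⁻¹⁹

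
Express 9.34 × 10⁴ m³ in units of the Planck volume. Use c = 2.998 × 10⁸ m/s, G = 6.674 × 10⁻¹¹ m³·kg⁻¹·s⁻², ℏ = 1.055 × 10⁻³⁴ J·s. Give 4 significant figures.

Planck volume: V_P = (ℏG/c³)^(3/2) = 4.224 × 10⁻¹⁰⁵ m³.
9.34 × 10⁴ / 4.224 × 10⁻¹⁰⁵ = 2.211 × 10¹⁰⁹

2.211 × 10¹⁰⁹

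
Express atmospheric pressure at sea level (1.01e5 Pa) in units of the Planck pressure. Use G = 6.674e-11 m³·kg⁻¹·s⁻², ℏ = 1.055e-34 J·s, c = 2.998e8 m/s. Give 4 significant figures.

2.180e-109

Planck pressure: p_P = c⁷/(ℏG²) = 4.632e113 Pa.
1.01e5 / 4.632e113 = 2.180e-109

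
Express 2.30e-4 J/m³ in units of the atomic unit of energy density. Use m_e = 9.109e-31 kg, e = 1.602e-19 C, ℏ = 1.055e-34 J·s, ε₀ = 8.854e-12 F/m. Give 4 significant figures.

7.852e-18

atomic unit of energy density: u_au = E_h/a₀³ = m_e⁴e¹⁰/((4πε₀)⁵ℏ⁸) = 2.929e13 J/m³.
2.30e-4 / 2.929e13 = 7.852e-18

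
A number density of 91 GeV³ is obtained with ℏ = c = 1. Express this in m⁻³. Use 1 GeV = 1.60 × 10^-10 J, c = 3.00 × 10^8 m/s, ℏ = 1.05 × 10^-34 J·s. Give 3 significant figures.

1.19 × 10^49 m⁻³

Number density is [L]⁻³ = [E]³/(ℏc)³.
1 GeV³ → 1/(ℏc)³ × (1 GeV in J)³ = 1.31 × 10^47 m⁻³.
Result: 91 × 1.31 × 10^47 = 1.19 × 10^49 m⁻³.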